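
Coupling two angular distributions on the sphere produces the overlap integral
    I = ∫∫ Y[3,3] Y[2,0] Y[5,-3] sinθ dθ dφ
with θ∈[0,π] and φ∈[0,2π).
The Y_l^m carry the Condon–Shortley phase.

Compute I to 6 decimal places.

Rules hold: Σm=0, L=10 even, 1≤5≤5.
N = 7·5·11 = 385
Δ = 0!·6!·4!/11! = 1/2310
Racah Σ t=0..0: t=0:+1/144 = 1/144
⇒ 3j(3 2 5; 0 0 0)² = 10/231, sgn -1
Racah Σ t=0..0: t=0:+1/2880 = 1/2880
⇒ 3j(3 2 5; 3 0 -3)² = 2/165, sgn +1
4πI² = N·(3j₀)²·(3jₘ)² = 20/99
I = -1·√(0.20202/4π) = -0.12679218

-0.126792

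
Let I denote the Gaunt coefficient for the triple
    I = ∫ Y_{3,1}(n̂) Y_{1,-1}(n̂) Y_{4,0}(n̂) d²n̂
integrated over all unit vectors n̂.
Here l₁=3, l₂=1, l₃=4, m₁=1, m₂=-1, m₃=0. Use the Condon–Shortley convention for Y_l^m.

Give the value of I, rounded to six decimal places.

0.150786

Checks pass: Σm=0; 8 even; l₃=4∈[2,4].
(2·3+1)(2·1+1)(2·4+1) = 189
Δ: 0! 6! 2! / 9! → 1/252
sum: t=0:+1/36 = 1/36
3j²(3 1 4; 0 0 0) = Δ·Π!·Σ² = 4/63  (sign +1)
sum: t=0:+1/96 = 1/96
3j²(3 1 4; 1 -1 0) = Δ·Π!·Σ² = 1/42  (sign +1)
combine: 4πI² = 189·4/63·1/42 = 2/7
take √, sign +1: I = 0.15078601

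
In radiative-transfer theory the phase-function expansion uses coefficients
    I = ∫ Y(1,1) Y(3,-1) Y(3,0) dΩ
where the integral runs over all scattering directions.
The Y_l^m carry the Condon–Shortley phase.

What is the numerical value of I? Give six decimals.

Σlᵢ=7 odd — θ-integrand is odd under cosθ→−cosθ; I=0

0.000000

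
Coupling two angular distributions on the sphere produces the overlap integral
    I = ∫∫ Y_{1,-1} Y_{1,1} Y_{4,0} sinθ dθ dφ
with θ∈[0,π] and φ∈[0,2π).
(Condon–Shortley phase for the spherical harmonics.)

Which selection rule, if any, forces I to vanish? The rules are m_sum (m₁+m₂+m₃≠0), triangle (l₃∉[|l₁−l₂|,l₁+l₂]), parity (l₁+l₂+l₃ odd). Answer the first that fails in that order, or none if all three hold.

triangle

Σmᵢ = 0  ✓
l₃∈[|l₁−l₂|,l₁+l₂]=[0,2], have l₃=4  ✗
Σlᵢ = 6 ⇒ even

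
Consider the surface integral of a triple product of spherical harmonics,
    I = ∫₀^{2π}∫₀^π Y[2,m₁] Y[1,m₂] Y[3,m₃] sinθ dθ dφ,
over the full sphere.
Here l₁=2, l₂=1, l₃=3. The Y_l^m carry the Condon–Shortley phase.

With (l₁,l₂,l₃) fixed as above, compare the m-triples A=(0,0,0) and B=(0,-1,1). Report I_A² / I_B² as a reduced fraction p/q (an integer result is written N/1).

l's match ⇒ only the (l;m) 3-j factors differ between A and B.
A: triangle coeff Δ(2,1,3) = 1/105; Σ_t [0,0]: t=0:+1/4 = 1/4; (3j)²=3/35 [(2 1 3; 0 0 0)], sign=-1
B: triangle coeff Δ(2,1,3) = 1/105; Σ_t [0,0]: t=0:+1/8 = 1/8; (3j)²=2/35 [(2 1 3; 0 -1 1)], sign=+1
I_A²/I_B² = (3/35)/(2/35) = 3/2

3/2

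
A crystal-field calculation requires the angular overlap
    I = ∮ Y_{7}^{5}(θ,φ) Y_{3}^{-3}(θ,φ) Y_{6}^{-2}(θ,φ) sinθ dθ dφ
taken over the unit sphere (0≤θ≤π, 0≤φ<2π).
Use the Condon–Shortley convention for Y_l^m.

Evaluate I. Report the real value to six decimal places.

Rules hold: Σm=0, L=16 even, 4≤6≤10.
N = 15·7·13 = 1365
Δ = 4!·10!·2!/17! = 1/2042040
Racah Σ t=1..3: t=1:−1/207360 t=2:+1/57600 t=3:−1/207360 = 1/129600
⇒ 3j(7 3 6; 0 0 0)² = 168/12155, sgn +1
Racah Σ t=0..0: t=0:+1/3870720 = 1/3870720
⇒ 3j(7 3 6; 5 -3 -2)² = 135/6188, sgn +1
4πI² = N·(3j₀)²·(3jₘ)² = 17010/41327
I = +1·√(0.411595/4π) = 0.18097988

0.180980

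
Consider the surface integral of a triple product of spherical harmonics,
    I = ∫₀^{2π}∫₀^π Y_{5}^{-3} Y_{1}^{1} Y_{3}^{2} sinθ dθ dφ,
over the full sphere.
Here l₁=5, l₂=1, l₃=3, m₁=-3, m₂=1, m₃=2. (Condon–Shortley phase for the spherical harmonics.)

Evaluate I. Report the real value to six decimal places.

0.000000

l₃=3 ∉ [4,6] — triangle fails ⇒ I = 0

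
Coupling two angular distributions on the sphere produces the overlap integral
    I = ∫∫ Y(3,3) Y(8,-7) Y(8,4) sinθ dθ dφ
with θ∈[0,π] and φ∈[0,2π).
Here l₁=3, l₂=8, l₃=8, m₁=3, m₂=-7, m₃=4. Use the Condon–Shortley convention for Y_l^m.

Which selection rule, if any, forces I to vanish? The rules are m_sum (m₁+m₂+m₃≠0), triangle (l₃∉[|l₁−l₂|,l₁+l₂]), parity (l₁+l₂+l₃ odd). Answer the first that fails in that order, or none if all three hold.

m₁+m₂+m₃ = 3 − 7 + 4 = 0  ✓
triangle: |3−8|=5 ≤ l₃=8 ≤ 3+8=11  ✓
parity: l₁+l₂+l₃ = 19 is odd  ✗

parity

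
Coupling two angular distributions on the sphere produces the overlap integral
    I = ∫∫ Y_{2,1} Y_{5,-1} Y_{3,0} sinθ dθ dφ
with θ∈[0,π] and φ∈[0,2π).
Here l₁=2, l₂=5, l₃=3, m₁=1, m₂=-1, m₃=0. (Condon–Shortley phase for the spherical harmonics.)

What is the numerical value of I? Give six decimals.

-0.214318

m-sum 0 ✓  L=10 even ✓  3≤3≤7 ✓
Π(2lᵢ+1) = 5×11×7 = 385
triangle coeff Δ(2,5,3) = 1/2310
Σ_t [2,2]: t=2:+1/144 = 1/144
(3j)²=10/231 [(2 5 3; 0 0 0)], sign=-1
Σ_t [1,1]: t=1:−1/216 = -1/216
(3j)²=8/231 [(2 5 3; 1 -1 0)], sign=+1
⇒ 4πI² = 400/693
I = (-1)√(400/693/(4π)) = -0.21431790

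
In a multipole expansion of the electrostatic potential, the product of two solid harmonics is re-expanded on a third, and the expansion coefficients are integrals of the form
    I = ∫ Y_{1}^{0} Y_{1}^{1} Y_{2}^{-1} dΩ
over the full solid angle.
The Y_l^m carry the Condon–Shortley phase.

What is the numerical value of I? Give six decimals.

Rules hold: Σm=0, L=4 even, 0≤2≤2.
N = 3·3·5 = 45
Δ = 0!·2!·2!/5! = 1/30
Racah Σ t=0..0: t=0:+1/1 = 1/1
⇒ 3j(1 1 2; 0 0 0)² = 2/15, sgn +1
Racah Σ t=0..0: t=0:+1/2 = 1/2
⇒ 3j(1 1 2; 0 1 -1)² = 1/10, sgn -1
4πI² = N·(3j₀)²·(3jₘ)² = 3/5
I = -1·√(0.6/4π) = -0.21850969

-0.218510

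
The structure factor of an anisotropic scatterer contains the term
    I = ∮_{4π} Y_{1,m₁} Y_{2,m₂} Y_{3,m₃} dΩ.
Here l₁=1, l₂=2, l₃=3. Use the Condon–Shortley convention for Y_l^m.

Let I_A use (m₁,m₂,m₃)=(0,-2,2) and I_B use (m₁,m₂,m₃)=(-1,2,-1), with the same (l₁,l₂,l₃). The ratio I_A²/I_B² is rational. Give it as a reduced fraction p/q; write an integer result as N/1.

Shared (l₁,l₂,l₃)=(1,2,3): N and (l;000)² cancel in I_A²/I_B².
A: Δ = 0!·2!·4!/7! = 1/105; Racah Σ t=0..0: t=0:+1/24 = 1/24; ⇒ 3j(1 2 3; 0 -2 2)² = 1/21, sgn -1
B: Δ = 0!·2!·4!/7! = 1/105; Racah Σ t=0..0: t=0:+1/48 = 1/48; ⇒ 3j(1 2 3; -1 2 -1)² = 1/105, sgn +1
I_A²/I_B² = (1/21)/(1/105) = 5/1

5/1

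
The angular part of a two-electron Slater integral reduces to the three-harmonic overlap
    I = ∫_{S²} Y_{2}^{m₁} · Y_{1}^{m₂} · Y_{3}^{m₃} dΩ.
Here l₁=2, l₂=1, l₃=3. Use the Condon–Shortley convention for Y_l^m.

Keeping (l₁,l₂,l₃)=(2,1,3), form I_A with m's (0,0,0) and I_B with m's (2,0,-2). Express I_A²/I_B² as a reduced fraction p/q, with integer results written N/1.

9/5

l's match ⇒ only the (l;m) 3-j factors differ between A and B.
A: triangle coeff Δ(2,1,3) = 1/105; Σ_t [0,0]: t=0:+1/4 = 1/4; (3j)²=3/35 [(2 1 3; 0 0 0)], sign=-1
B: triangle coeff Δ(2,1,3) = 1/105; Σ_t [0,0]: t=0:+1/24 = 1/24; (3j)²=1/21 [(2 1 3; 2 0 -2)], sign=-1
I_A²/I_B² = (3/35)/(1/21) = 9/5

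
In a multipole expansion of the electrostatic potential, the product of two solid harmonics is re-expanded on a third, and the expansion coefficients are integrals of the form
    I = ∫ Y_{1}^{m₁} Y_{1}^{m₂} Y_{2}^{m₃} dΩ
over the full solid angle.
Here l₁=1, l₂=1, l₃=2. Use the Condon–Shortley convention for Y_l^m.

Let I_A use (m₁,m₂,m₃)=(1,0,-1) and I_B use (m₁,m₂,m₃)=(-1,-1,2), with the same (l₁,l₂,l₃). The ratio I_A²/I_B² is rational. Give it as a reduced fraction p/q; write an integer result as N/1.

1/2

Same 1,1,2: normalisation and zero-m 3j drop out of the ratio.
A: Δ: 0! 2! 2! / 5! → 1/30; sum: t=0:+1/2 = 1/2; 3j²(1 1 2; 1 0 -1) = Δ·Π!·Σ² = 1/10  (sign -1)
B: Δ: 0! 2! 2! / 5! → 1/30; sum: t=0:+1/4 = 1/4; 3j²(1 1 2; -1 -1 2) = Δ·Π!·Σ² = 1/5  (sign +1)
I_A²/I_B² = (1/10)/(1/5) = 1/2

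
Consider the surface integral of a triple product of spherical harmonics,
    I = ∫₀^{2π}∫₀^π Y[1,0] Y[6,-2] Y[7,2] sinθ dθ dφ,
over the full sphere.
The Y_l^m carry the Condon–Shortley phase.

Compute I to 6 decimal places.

0.234717

m-sum 0 ✓  L=14 even ✓  5≤7≤7 ✓
Π(2lᵢ+1) = 3×13×15 = 585
triangle coeff Δ(1,6,7) = 1/1365
Σ_t [0,0]: t=0:+1/518400 = 1/518400
(3j)²=7/195 [(1 6 7; 0 0 0)], sign=-1
Σ_t [0,0]: t=0:+1/967680 = 1/967680
(3j)²=3/91 [(1 6 7; 0 -2 2)], sign=-1
⇒ 4πI² = 9/13
I = (+1)√(9/13/(4π)) = 0.23471705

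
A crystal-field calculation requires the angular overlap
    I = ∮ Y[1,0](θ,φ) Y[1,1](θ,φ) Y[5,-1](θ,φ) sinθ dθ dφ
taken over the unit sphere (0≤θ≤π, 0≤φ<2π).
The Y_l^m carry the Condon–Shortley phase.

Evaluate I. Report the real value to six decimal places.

|1−1|≤5≤1+1 violated ⇒ I = 0

0.000000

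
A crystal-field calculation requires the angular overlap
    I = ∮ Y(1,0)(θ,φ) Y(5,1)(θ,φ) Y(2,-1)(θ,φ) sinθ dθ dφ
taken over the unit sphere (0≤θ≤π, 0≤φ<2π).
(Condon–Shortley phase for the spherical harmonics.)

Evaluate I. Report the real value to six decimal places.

triangle: need 4≤l₃≤6, have 2; I=0

0.000000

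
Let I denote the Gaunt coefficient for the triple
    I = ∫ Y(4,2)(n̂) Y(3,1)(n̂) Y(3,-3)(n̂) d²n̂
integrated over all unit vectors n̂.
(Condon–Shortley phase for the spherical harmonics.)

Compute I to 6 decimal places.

m-sum 0 ✓  L=10 even ✓  1≤3≤7 ✓
Π(2lᵢ+1) = 9×7×7 = 441
triangle coeff Δ(4,3,3) = 1/34650
Σ_t [1,3]: t=1:−1/72 t=2:+1/16 t=3:−1/72 = 5/144
(3j)²=2/77 [(4 3 3; 0 0 0)], sign=-1
Σ_t [2,2]: t=2:+1/192 = 1/192
(3j)²=3/77 [(4 3 3; 2 1 -3)], sign=+1
⇒ 4πI² = 54/121
I = (-1)√(54/121/(4π)) = -0.18845135

-0.188451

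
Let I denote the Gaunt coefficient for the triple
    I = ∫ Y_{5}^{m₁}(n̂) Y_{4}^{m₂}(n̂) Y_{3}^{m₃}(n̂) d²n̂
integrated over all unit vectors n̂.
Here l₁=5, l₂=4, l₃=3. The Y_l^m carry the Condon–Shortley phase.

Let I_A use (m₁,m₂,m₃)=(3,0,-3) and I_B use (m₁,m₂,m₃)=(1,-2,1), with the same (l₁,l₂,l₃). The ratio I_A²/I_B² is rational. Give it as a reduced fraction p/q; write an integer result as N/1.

6300/1849

l's match ⇒ only the (l;m) 3-j factors differ between A and B.
A: triangle coeff Δ(5,4,3) = 1/180180; Σ_t [2,2]: t=2:+1/2304 = 1/2304; (3j)²=5/143 [(5 4 3; 3 0 -3)], sign=+1
B: triangle coeff Δ(5,4,3) = 1/180180; Σ_t [0,2]: t=0:+1/34560 t=1:−1/720 t=2:+1/384 = 43/34560; (3j)²=1849/180180 [(5 4 3; 1 -2 1)], sign=+1
I_A²/I_B² = (5/143)/(1849/180180) = 6300/1849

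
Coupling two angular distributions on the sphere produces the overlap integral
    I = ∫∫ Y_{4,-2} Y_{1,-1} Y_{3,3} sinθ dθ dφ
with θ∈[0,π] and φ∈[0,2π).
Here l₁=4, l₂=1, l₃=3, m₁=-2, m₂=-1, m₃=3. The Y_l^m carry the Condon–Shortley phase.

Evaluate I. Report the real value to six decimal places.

Checks pass: Σm=0; 8 even; l₃=3∈[3,5].
(2·4+1)(2·1+1)(2·3+1) = 189
Δ: 2! 6! 0! / 9! → 1/252
sum: t=1:−1/36 = -1/36
3j²(4 1 3; 0 0 0) = Δ·Π!·Σ² = 4/63  (sign +1)
sum: t=0:+1/1440 = 1/1440
3j²(4 1 3; -2 -1 3) = Δ·Π!·Σ² = 1/252  (sign +1)
combine: 4πI² = 189·4/63·1/252 = 1/21
take √, sign +1: I = 0.06155813

0.061558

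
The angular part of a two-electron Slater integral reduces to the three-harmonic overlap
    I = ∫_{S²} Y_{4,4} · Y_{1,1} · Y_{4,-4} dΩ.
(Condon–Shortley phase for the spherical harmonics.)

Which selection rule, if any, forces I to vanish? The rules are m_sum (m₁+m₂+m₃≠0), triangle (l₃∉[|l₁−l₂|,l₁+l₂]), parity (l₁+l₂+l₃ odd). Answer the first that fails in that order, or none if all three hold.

m_sum

m₁+m₂+m₃ = 4 + 1 − 4 = 1  ✗
triangle: |4−1|=3 ≤ l₃=4 ≤ 4+1=5
parity: l₁+l₂+l₃ = 9 is odd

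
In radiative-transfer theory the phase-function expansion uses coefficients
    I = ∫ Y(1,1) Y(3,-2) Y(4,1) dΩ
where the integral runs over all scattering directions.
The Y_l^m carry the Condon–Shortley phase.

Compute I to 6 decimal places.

Checks pass: Σm=0; 8 even; l₃=4∈[2,4].
(2·1+1)(2·3+1)(2·4+1) = 189
Δ: 0! 2! 6! / 9! → 1/252
sum: t=0:+1/36 = 1/36
3j²(1 3 4; 0 0 0) = Δ·Π!·Σ² = 4/63  (sign +1)
sum: t=0:+1/240 = 1/240
3j²(1 3 4; 1 -2 1) = Δ·Π!·Σ² = 1/84  (sign -1)
combine: 4πI² = 189·4/63·1/84 = 1/7
take √, sign -1: I = -0.10662181

-0.106622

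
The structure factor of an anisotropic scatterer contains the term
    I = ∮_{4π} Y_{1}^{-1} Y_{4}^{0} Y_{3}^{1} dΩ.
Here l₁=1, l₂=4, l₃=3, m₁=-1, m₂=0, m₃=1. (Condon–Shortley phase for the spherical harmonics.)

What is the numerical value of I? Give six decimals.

Rules hold: Σm=0, L=8 even, 3≤3≤5.
N = 3·9·7 = 189
Δ = 2!·0!·6!/9! = 1/252
Racah Σ t=1..1: t=1:−1/36 = -1/36
⇒ 3j(1 4 3; 0 0 0)² = 4/63, sgn +1
Racah Σ t=2..2: t=2:+1/96 = 1/96
⇒ 3j(1 4 3; -1 0 1)² = 1/42, sgn +1
4πI² = N·(3j₀)²·(3jₘ)² = 2/7
I = +1·√(0.285714/4π) = 0.15078601

0.150786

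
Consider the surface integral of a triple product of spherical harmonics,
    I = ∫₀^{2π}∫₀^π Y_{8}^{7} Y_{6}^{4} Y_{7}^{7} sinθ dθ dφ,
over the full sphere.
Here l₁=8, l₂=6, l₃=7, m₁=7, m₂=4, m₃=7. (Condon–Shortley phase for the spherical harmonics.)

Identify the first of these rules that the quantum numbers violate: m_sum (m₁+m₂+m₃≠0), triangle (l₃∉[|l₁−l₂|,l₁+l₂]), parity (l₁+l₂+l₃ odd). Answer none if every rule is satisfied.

azimuthal sum: 7 + 4 + 7 = 18  ✗
2 ≤ 7 ≤ 14 (triangle on l)
L = 8 + 6 + 7 = 21 (odd)

m_sum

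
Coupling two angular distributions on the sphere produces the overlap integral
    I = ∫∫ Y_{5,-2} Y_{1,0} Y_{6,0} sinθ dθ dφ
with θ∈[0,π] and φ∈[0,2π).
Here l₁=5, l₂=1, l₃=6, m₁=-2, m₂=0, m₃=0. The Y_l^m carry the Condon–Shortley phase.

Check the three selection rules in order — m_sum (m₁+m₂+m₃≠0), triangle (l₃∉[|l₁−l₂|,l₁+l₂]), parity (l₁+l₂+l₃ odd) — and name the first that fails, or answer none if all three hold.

m₁+m₂+m₃ = -2 + 0 + 0 = -2  ✗
triangle: |5−1|=4 ≤ l₃=6 ≤ 5+1=6
parity: l₁+l₂+l₃ = 12 is even

m_sum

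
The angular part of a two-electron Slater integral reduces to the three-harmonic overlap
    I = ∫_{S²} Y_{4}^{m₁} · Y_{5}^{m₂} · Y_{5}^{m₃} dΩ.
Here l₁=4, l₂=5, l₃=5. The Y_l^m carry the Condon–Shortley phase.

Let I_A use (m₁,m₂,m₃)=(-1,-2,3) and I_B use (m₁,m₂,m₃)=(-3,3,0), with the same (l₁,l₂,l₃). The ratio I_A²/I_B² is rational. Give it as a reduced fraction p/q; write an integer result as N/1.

5/6

Shared (l₁,l₂,l₃)=(4,5,5): N and (l;000)² cancel in I_A²/I_B².
A: Δ = 4!·4!·6!/15! = 1/3153150; Racah Σ t=1..3: t=1:−1/6912 t=2:+1/2880 t=3:−1/17280 = 1/6912; ⇒ 3j(4 5 5; -1 -2 3)² = 5/429, sgn +1
B: Δ = 4!·4!·6!/15! = 1/3153150; Racah Σ t=3..4: t=3:−1/17280 t=4:+1/6912 = 1/11520; ⇒ 3j(4 5 5; -3 3 0)² = 2/143, sgn -1
I_A²/I_B² = (5/429)/(2/143) = 5/6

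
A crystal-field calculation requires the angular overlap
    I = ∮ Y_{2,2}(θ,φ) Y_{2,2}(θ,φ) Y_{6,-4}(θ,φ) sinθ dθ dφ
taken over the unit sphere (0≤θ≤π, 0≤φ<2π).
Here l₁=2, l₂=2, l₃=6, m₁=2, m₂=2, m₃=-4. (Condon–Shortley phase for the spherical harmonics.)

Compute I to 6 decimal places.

0.000000

triangle: need 0≤l₃≤4, have 6; I=0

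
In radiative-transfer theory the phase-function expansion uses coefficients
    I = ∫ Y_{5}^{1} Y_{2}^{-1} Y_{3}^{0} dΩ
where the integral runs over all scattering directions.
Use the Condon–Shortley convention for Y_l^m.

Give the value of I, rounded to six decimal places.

-0.214318

m-sum 0 ✓  L=10 even ✓  3≤3≤7 ✓
Π(2lᵢ+1) = 11×5×7 = 385
triangle coeff Δ(5,2,3) = 1/2310
Σ_t [2,2]: t=2:+1/144 = 1/144
(3j)²=10/231 [(5 2 3; 0 0 0)], sign=-1
Σ_t [1,1]: t=1:−1/216 = -1/216
(3j)²=8/231 [(5 2 3; 1 -1 0)], sign=+1
⇒ 4πI² = 400/693
I = (-1)√(400/693/(4π)) = -0.21431790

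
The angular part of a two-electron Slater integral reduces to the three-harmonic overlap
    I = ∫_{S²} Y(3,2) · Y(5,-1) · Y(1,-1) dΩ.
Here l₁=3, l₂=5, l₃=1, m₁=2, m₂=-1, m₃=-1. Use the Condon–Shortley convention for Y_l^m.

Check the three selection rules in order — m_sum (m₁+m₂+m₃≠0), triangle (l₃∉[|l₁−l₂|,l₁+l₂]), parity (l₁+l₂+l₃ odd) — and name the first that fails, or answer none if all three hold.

azimuthal sum: 2 − 1 − 1 = 0  ✓
2 ≤ 1 ≤ 8 (triangle on l)  ✗
L = 3 + 5 + 1 = 9 (odd)

triangle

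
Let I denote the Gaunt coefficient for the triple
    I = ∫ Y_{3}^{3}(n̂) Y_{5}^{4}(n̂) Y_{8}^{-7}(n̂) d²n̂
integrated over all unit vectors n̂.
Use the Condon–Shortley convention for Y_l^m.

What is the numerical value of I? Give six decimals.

-0.297017

m-sum 0 ✓  L=16 even ✓  2≤8≤8 ✓
Π(2lᵢ+1) = 7×11×17 = 1309
triangle coeff Δ(3,5,8) = 1/136136
Σ_t [0,0]: t=0:+1/518400 = 1/518400
(3j)²=56/2431 [(3 5 8; 0 0 0)], sign=+1
Σ_t [0,0]: t=0:+1/261273600 = 1/261273600
(3j)²=5/136 [(3 5 8; 3 4 -7)], sign=-1
⇒ 4πI² = 245/221
I = (-1)√(245/221/(4π)) = -0.29701746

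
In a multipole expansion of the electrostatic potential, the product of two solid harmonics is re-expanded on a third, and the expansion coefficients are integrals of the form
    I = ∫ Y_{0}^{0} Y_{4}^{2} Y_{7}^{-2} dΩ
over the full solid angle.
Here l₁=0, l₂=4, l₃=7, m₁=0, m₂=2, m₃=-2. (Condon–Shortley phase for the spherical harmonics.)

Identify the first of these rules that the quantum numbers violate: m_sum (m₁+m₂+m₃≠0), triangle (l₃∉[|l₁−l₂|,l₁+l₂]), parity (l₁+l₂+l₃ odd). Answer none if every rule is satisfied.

Σmᵢ = 0  ✓
l₃∈[|l₁−l₂|,l₁+l₂]=[4,4], have l₃=7  ✗
Σlᵢ = 11 ⇒ odd

triangle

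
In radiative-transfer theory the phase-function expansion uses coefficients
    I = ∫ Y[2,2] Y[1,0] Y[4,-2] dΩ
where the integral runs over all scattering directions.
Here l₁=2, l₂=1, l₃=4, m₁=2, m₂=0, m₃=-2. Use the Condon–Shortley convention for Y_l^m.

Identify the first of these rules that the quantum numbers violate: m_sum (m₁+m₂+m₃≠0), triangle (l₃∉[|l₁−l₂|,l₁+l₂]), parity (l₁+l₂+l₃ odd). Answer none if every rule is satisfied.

triangle

m₁+m₂+m₃ = 2 + 0 − 2 = 0  ✓
triangle: |2−1|=1 ≤ l₃=4 ≤ 2+1=3  ✗
parity: l₁+l₂+l₃ = 7 is odd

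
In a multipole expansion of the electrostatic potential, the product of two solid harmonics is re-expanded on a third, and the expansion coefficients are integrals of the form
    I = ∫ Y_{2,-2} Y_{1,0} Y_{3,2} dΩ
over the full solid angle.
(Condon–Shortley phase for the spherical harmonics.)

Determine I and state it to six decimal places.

0.184674

m-sum 0 ✓  L=6 even ✓  1≤3≤3 ✓
Π(2lᵢ+1) = 5×3×7 = 105
triangle coeff Δ(2,1,3) = 1/105
Σ_t [0,0]: t=0:+1/4 = 1/4
(3j)²=3/35 [(2 1 3; 0 0 0)], sign=-1
Σ_t [0,0]: t=0:+1/24 = 1/24
(3j)²=1/21 [(2 1 3; -2 0 2)], sign=-1
⇒ 4πI² = 3/7
I = (+1)√(3/7/(4π)) = 0.18467439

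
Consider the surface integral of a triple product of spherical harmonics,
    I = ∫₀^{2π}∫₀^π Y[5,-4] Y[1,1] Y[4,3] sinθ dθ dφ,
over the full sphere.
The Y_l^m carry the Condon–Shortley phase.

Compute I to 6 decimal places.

0.294638

Checks pass: Σm=0; 10 even; l₃=4∈[4,6].
(2·5+1)(2·1+1)(2·4+1) = 297
Δ: 2! 8! 0! / 11! → 1/495
sum: t=1:−1/576 = -1/576
3j²(5 1 4; 0 0 0) = Δ·Π!·Σ² = 5/99  (sign -1)
sum: t=2:+1/10080 = 1/10080
3j²(5 1 4; -4 1 3) = Δ·Π!·Σ² = 4/55  (sign -1)
combine: 4πI² = 297·5/99·4/55 = 12/11
take √, sign +1: I = 0.29463840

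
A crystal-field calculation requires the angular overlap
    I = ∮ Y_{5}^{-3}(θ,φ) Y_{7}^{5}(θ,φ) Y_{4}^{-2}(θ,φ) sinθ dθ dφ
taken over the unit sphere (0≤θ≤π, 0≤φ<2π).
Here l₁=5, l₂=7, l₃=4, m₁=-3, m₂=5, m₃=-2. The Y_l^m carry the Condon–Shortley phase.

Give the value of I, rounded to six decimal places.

-0.151274

Checks pass: Σm=0; 16 even; l₃=4∈[2,12].
(2·5+1)(2·7+1)(2·4+1) = 1485
Δ: 8! 2! 6! / 17! → 1/6126120
sum: t=3:−1/69120 t=4:+1/20736 t=5:−1/69120 = 1/51840
3j²(5 7 4; 0 0 0) = Δ·Π!·Σ² = 280/21879  (sign +1)
sum: t=6:+1/2073600 t=7:−1/604800 t=8:+1/3870720 = -53/58060800
3j²(5 7 4; -3 5 -2) = Δ·Π!·Σ² = 2809/185640  (sign -1)
combine: 4πI² = 1485·280/21879·2809/185640 = 14045/48841
take √, sign -1: I = -0.15127378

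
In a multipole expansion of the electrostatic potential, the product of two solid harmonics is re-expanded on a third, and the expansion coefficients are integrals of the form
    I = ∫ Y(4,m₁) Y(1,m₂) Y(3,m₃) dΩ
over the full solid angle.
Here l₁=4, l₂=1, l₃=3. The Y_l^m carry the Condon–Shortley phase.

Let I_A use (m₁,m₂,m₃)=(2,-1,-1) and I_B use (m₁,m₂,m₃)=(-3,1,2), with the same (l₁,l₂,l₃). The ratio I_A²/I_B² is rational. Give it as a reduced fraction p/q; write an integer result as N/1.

5/7

l's match ⇒ only the (l;m) 3-j factors differ between A and B.
A: triangle coeff Δ(4,1,3) = 1/252; Σ_t [0,0]: t=0:+1/96 = 1/96; (3j)²=5/84 [(4 1 3; 2 -1 -1)], sign=+1
B: triangle coeff Δ(4,1,3) = 1/252; Σ_t [2,2]: t=2:+1/240 = 1/240; (3j)²=1/12 [(4 1 3; -3 1 2)], sign=-1
I_A²/I_B² = (5/84)/(1/12) = 5/7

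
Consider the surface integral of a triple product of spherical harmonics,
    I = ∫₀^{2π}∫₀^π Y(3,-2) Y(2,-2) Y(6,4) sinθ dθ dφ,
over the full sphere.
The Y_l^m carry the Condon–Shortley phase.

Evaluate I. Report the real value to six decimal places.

0.000000

l₃=6 ∉ [1,5] — triangle fails ⇒ I = 0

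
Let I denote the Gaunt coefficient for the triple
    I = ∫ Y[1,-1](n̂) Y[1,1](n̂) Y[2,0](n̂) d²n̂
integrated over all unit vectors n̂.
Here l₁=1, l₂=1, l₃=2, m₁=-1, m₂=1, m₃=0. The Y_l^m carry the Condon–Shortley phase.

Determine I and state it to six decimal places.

Rules hold: Σm=0, L=4 even, 0≤2≤2.
N = 3·3·5 = 45
Δ = 0!·2!·2!/5! = 1/30
Racah Σ t=0..0: t=0:+1/1 = 1/1
⇒ 3j(1 1 2; 0 0 0)² = 2/15, sgn +1
Racah Σ t=0..0: t=0:+1/4 = 1/4
⇒ 3j(1 1 2; -1 1 0)² = 1/30, sgn +1
4πI² = N·(3j₀)²·(3jₘ)² = 1/5
I = +1·√(0.2/4π) = 0.12615663

0.126157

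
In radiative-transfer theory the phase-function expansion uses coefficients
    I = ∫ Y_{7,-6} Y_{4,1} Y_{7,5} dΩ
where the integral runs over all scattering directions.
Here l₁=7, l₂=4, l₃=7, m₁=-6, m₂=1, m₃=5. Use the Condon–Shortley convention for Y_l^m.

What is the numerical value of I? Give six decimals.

Rules hold: Σm=0, L=18 even, 3≤7≤11.
N = 15·9·15 = 2025
Δ = 4!·10!·4!/19! = 1/58198140
Racah Σ t=0..4: t=0:+1/17418240 t=1:−1/622080 t=2:+1/230400 t=3:−1/622080 t=4:+1/17418240 = 1/806400
⇒ 3j(7 4 7; 0 0 0)² = 2268/230945, sgn -1
Racah Σ t=3..4: t=3:−1/87091200 t=4:+1/52254720 = 1/130636800
⇒ 3j(7 4 7; -6 1 5)² = 88/20349, sgn +1
4πI² = N·(3j₀)²·(3jₘ)² = 116640/1356277
I = -1·√(0.0860001/4π) = -0.08272650

-0.082726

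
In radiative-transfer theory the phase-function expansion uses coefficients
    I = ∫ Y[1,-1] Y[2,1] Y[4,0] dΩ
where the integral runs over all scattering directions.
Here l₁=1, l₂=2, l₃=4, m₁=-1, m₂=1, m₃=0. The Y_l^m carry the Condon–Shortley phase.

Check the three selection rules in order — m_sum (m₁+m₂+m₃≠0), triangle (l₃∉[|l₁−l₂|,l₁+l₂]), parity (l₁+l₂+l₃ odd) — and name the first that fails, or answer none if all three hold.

Σmᵢ = 0  ✓
l₃∈[|l₁−l₂|,l₁+l₂]=[1,3], have l₃=4  ✗
Σlᵢ = 7 ⇒ odd

triangle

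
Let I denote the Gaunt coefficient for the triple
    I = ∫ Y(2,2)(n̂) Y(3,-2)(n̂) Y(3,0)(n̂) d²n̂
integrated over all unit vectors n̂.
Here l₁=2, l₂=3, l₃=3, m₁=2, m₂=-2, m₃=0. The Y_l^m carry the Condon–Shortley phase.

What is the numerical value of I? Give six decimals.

m-sum 0 ✓  L=8 even ✓  1≤3≤5 ✓
Π(2lᵢ+1) = 5×7×7 = 245
triangle coeff Δ(2,3,3) = 1/3780
Σ_t [0,2]: t=0:+1/24 t=1:−1/4 t=2:+1/24 = -1/6
(3j)²=4/105 [(2 3 3; 0 0 0)], sign=+1
Σ_t [0,0]: t=0:+1/24 = 1/24
(3j)²=1/21 [(2 3 3; 2 -2 0)], sign=-1
⇒ 4πI² = 4/9
I = (-1)√(4/9/(4π)) = -0.18806319

-0.188063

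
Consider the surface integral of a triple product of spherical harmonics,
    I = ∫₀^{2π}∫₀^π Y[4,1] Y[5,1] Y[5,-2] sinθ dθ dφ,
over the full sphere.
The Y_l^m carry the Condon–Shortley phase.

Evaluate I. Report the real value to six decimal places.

0.128377

Checks pass: Σm=0; 14 even; l₃=5∈[1,9].
(2·4+1)(2·5+1)(2·5+1) = 1089
Δ: 4! 4! 6! / 15! → 1/3153150
sum: t=0:+1/69120 t=1:−1/1728 t=2:+1/576 t=3:−1/1728 t=4:+1/69120 = 7/11520
3j²(4 5 5; 0 0 0) = Δ·Π!·Σ² = 2/143  (sign -1)
sum: t=0:+1/103680 t=1:−1/2880 t=2:+1/1152 t=3:−1/5184 = 7/20736
3j²(4 5 5; 1 1 -2) = Δ·Π!·Σ² = 35/2574  (sign -1)
combine: 4πI² = 1089·2/143·35/2574 = 35/169
take √, sign +1: I = 0.12837656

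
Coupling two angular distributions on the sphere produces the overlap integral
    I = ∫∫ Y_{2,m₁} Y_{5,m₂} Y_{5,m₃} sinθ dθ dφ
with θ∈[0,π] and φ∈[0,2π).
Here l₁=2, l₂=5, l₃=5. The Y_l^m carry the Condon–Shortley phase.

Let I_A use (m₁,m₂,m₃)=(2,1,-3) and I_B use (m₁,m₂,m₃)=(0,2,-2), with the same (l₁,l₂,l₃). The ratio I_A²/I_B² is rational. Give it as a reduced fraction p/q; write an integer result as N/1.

28/9

Shared (l₁,l₂,l₃)=(2,5,5): N and (l;000)² cancel in I_A²/I_B².
A: Δ = 2!·2!·8!/13! = 1/38610; Racah Σ t=0..0: t=0:+1/5760 = 1/5760; ⇒ 3j(2 5 5; 2 1 -3)² = 56/2145, sgn +1
B: Δ = 2!·2!·8!/13! = 1/38610; Racah Σ t=0..2: t=0:+1/20160 t=1:−1/1440 t=2:+1/2880 = -1/3360; ⇒ 3j(2 5 5; 0 2 -2)² = 6/715, sgn +1
I_A²/I_B² = (56/2145)/(6/715) = 28/9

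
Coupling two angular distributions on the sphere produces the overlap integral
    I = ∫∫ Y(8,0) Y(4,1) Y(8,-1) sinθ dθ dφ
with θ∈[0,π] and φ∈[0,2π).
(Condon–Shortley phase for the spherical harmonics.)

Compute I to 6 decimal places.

-0.032504

Rules hold: Σm=0, L=20 even, 4≤8≤12.
N = 17·9·17 = 2601
Δ = 4!·12!·4!/21! = 1/185175900
Racah Σ t=0..4: t=0:+1/557383680 t=1:−1/21772800 t=2:+1/8294400 t=3:−1/21772800 t=4:+1/557383680 = 1/30965760
⇒ 3j(8 4 8; 0 0 0)² = 36/4199, sgn +1
Racah Σ t=1..4: t=1:−1/87091200 t=2:+1/12441600 t=3:−1/14515200 t=4:+1/139345920 = 1/139345920
⇒ 3j(8 4 8; 0 1 -1)² = 5/8398, sgn -1
4πI² = N·(3j₀)²·(3jₘ)² = 810/61009
I = -1·√(0.0132767/4π) = -0.03250429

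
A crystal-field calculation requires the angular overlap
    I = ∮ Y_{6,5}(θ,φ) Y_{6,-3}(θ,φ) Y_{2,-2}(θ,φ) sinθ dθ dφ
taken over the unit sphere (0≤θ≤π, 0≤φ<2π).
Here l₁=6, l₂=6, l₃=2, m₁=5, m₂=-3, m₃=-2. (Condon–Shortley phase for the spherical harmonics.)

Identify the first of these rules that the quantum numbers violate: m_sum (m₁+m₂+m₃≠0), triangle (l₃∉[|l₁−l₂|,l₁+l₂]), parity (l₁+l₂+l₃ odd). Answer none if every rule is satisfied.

Σmᵢ = 0  ✓
l₃∈[|l₁−l₂|,l₁+l₂]=[0,12], have l₃=2  ✓
Σlᵢ = 14 ⇒ even  ✓

none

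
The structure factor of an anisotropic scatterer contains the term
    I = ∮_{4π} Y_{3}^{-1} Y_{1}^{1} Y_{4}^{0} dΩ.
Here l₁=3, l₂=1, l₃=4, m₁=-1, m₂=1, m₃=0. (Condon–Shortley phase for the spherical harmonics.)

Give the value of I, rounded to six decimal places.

m-sum 0 ✓  L=8 even ✓  2≤4≤4 ✓
Π(2lᵢ+1) = 7×3×9 = 189
triangle coeff Δ(3,1,4) = 1/252
Σ_t [0,0]: t=0:+1/36 = 1/36
(3j)²=4/63 [(3 1 4; 0 0 0)], sign=+1
Σ_t [0,0]: t=0:+1/96 = 1/96
(3j)²=1/42 [(3 1 4; -1 1 0)], sign=+1
⇒ 4πI² = 2/7
I = (+1)√(2/7/(4π)) = 0.15078601

0.150786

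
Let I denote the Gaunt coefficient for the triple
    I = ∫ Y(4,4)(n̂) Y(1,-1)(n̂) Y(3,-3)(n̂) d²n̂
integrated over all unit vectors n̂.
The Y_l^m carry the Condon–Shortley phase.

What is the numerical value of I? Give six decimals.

0.325735

Checks pass: Σm=0; 8 even; l₃=3∈[3,5].
(2·4+1)(2·1+1)(2·3+1) = 189
Δ: 2! 6! 0! / 9! → 1/252
sum: t=1:−1/36 = -1/36
3j²(4 1 3; 0 0 0) = Δ·Π!·Σ² = 4/63  (sign +1)
sum: t=0:+1/1440 = 1/1440
3j²(4 1 3; 4 -1 -3) = Δ·Π!·Σ² = 1/9  (sign +1)
combine: 4πI² = 189·4/63·1/9 = 4/3
take √, sign +1: I = 0.32573501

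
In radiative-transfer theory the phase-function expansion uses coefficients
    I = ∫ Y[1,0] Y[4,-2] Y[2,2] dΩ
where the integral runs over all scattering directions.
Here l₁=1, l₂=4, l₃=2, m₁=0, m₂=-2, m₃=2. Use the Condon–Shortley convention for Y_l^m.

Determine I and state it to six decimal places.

0.000000

l₃=2 ∉ [3,5] — triangle fails ⇒ I = 0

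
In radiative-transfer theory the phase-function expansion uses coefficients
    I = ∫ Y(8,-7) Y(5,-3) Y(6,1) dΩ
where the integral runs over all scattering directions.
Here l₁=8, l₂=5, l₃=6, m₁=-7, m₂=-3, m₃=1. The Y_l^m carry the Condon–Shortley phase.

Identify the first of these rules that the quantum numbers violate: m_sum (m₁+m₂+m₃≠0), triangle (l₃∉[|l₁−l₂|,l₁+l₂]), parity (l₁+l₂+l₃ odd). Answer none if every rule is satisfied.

m₁+m₂+m₃ = -7 − 3 + 1 = -9  ✗
triangle: |8−5|=3 ≤ l₃=6 ≤ 8+5=13
parity: l₁+l₂+l₃ = 19 is odd

m_sum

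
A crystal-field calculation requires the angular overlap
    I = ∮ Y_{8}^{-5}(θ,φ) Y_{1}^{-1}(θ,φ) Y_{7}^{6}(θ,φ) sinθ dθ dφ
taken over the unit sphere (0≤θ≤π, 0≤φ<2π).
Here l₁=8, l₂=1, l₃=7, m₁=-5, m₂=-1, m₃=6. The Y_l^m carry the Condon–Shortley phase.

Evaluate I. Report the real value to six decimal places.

Rules hold: Σm=0, L=16 even, 7≤7≤9.
N = 17·3·15 = 765
Δ = 2!·14!·0!/17! = 1/2040
Racah Σ t=1..1: t=1:−1/25401600 = -1/25401600
⇒ 3j(8 1 7; 0 0 0)² = 8/255, sgn +1
Racah Σ t=0..0: t=0:+1/12454041600 = 1/12454041600
⇒ 3j(8 1 7; -5 -1 6)² = 1/680, sgn -1
4πI² = N·(3j₀)²·(3jₘ)² = 3/85
I = -1·√(0.0352941/4π) = -0.05299638

-0.052996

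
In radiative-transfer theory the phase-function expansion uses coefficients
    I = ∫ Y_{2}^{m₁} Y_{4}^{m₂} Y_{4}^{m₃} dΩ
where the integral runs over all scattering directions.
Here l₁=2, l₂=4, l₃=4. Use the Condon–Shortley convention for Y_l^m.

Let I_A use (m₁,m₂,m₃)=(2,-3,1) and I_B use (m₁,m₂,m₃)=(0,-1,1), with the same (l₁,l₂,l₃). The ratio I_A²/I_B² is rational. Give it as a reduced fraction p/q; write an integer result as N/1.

l's match ⇒ only the (l;m) 3-j factors differ between A and B.
A: triangle coeff Δ(2,4,4) = 1/13860; Σ_t [0,0]: t=0:+1/480 = 1/480; (3j)²=3/110 [(2 4 4; 2 -3 1)], sign=-1
B: triangle coeff Δ(2,4,4) = 1/13860; Σ_t [0,2]: t=0:+1/144 t=1:−1/48 t=2:+1/480 = -17/1440; (3j)²=289/13860 [(2 4 4; 0 -1 1)], sign=+1
I_A²/I_B² = (3/110)/(289/13860) = 378/289

378/289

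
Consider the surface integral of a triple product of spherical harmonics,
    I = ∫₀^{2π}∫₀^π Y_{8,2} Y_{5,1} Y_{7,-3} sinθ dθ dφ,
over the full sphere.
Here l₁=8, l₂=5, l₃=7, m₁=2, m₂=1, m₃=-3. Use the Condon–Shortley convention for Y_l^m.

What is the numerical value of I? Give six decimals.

-0.121945

Rules hold: Σm=0, L=20 even, 3≤7≤13.
N = 17·11·15 = 2805
Δ = 6!·10!·4!/21! = 1/814773960
Racah Σ t=1..5: t=1:−1/87091200 t=2:+1/4976640 t=3:−1/2073600 t=4:+1/4976640 t=5:−1/87091200 = -1/9676800
⇒ 3j(8 5 7; 0 0 0)² = 360/46189, sgn +1
Racah Σ t=2..6: t=2:+1/19906560 t=3:−1/6531840 t=4:+1/15482880 t=5:−1/261273600 t=6:+1/62705664000 = -377/8957952000
⇒ 3j(8 5 7; 2 1 -3)² = 10933/1279080, sgn -1
4πI² = N·(3j₀)²·(3jₘ)² = 12615/67507
I = -1·√(0.18687/4π) = -0.12194508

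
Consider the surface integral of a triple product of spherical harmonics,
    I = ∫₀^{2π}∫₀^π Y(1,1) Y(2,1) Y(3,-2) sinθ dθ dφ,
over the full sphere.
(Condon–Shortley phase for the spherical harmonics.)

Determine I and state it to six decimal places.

Checks pass: Σm=0; 6 even; l₃=3∈[1,3].
(2·1+1)(2·2+1)(2·3+1) = 105
Δ: 0! 2! 4! / 7! → 1/105
sum: t=0:+1/4 = 1/4
3j²(1 2 3; 0 0 0) = Δ·Π!·Σ² = 3/35  (sign -1)
sum: t=0:+1/12 = 1/12
3j²(1 2 3; 1 1 -2) = Δ·Π!·Σ² = 2/21  (sign -1)
combine: 4πI² = 105·3/35·2/21 = 6/7
take √, sign +1: I = 0.26116903

0.261169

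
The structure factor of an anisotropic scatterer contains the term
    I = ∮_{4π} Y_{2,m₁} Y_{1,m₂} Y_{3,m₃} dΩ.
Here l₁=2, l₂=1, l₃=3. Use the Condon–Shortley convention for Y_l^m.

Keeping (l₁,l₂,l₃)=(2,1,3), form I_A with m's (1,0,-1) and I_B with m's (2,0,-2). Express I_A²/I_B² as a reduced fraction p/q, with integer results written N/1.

8/5

Shared (l₁,l₂,l₃)=(2,1,3): N and (l;000)² cancel in I_A²/I_B².
A: Δ = 0!·4!·2!/7! = 1/105; Racah Σ t=0..0: t=0:+1/6 = 1/6; ⇒ 3j(2 1 3; 1 0 -1)² = 8/105, sgn +1
B: Δ = 0!·4!·2!/7! = 1/105; Racah Σ t=0..0: t=0:+1/24 = 1/24; ⇒ 3j(2 1 3; 2 0 -2)² = 1/21, sgn -1
I_A²/I_B² = (8/105)/(1/21) = 8/5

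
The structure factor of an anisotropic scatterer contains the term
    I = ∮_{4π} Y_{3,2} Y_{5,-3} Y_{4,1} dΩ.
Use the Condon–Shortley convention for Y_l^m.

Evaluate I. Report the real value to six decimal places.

-0.035836

Checks pass: Σm=0; 12 even; l₃=4∈[2,8].
(2·3+1)(2·5+1)(2·4+1) = 693
Δ: 4! 2! 6! / 13! → 1/180180
sum: t=1:−1/576 t=2:+1/144 t=3:−1/576 = 1/288
3j²(3 5 4; 0 0 0) = Δ·Π!·Σ² = 20/1001  (sign +1)
sum: t=0:+1/1152 t=1:−1/1440 = 1/5760
3j²(3 5 4; 2 -3 1) = Δ·Π!·Σ² = 1/858  (sign -1)
combine: 4πI² = 693·20/1001·1/858 = 30/1859
take √, sign -1: I = -0.03583571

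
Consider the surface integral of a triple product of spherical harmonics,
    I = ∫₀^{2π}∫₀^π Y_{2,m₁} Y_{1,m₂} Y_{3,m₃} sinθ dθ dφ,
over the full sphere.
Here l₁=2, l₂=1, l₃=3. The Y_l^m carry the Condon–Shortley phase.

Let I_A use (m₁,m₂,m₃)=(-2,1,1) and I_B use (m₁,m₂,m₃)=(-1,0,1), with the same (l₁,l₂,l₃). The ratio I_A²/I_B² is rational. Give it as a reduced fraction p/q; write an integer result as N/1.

1/8

l's match ⇒ only the (l;m) 3-j factors differ between A and B.
A: triangle coeff Δ(2,1,3) = 1/105; Σ_t [0,0]: t=0:+1/48 = 1/48; (3j)²=1/105 [(2 1 3; -2 1 1)], sign=+1
B: triangle coeff Δ(2,1,3) = 1/105; Σ_t [0,0]: t=0:+1/6 = 1/6; (3j)²=8/105 [(2 1 3; -1 0 1)], sign=+1
I_A²/I_B² = (1/105)/(8/105) = 1/8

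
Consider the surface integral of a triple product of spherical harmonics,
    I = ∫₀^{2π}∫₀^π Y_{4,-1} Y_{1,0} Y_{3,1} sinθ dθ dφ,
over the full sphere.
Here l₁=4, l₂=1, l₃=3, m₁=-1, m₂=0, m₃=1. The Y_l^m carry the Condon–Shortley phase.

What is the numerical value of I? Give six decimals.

Checks pass: Σm=0; 8 even; l₃=3∈[3,5].
(2·4+1)(2·1+1)(2·3+1) = 189
Δ: 2! 6! 0! / 9! → 1/252
sum: t=1:−1/36 = -1/36
3j²(4 1 3; 0 0 0) = Δ·Π!·Σ² = 4/63  (sign +1)
sum: t=1:−1/48 = -1/48
3j²(4 1 3; -1 0 1) = Δ·Π!·Σ² = 5/84  (sign -1)
combine: 4πI² = 189·4/63·5/84 = 5/7
take √, sign -1: I = -0.23841361

-0.238414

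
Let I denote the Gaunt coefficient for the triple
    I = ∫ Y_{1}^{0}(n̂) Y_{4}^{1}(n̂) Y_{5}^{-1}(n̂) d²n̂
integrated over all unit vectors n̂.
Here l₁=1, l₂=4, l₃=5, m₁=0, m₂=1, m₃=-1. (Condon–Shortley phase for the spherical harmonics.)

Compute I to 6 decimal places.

-0.240571

Rules hold: Σm=0, L=10 even, 3≤5≤5.
N = 3·9·11 = 297
Δ = 0!·2!·8!/11! = 1/495
Racah Σ t=0..0: t=0:+1/576 = 1/576
⇒ 3j(1 4 5; 0 0 0)² = 5/99, sgn -1
Racah Σ t=0..0: t=0:+1/720 = 1/720
⇒ 3j(1 4 5; 0 1 -1)² = 8/165, sgn +1
4πI² = N·(3j₀)²·(3jₘ)² = 8/11
I = -1·√(0.727273/4π) = -0.24057125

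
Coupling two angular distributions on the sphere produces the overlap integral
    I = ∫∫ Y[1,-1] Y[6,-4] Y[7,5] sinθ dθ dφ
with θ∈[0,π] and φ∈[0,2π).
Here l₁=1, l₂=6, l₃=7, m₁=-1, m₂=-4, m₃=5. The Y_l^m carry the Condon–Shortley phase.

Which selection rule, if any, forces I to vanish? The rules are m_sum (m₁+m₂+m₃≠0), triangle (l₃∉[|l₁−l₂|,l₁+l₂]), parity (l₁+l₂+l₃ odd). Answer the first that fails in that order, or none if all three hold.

m₁+m₂+m₃ = -1 − 4 + 5 = 0  ✓
triangle: |1−6|=5 ≤ l₃=7 ≤ 1+6=7  ✓
parity: l₁+l₂+l₃ = 14 is even  ✓

none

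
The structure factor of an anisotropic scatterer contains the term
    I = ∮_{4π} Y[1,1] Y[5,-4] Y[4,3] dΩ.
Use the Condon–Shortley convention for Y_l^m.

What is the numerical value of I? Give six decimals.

Rules hold: Σm=0, L=10 even, 4≤4≤6.
N = 3·11·9 = 297
Δ = 2!·0!·8!/11! = 1/495
Racah Σ t=1..1: t=1:−1/576 = -1/576
⇒ 3j(1 5 4; 0 0 0)² = 5/99, sgn -1
Racah Σ t=0..0: t=0:+1/10080 = 1/10080
⇒ 3j(1 5 4; 1 -4 3)² = 4/55, sgn -1
4πI² = N·(3j₀)²·(3jₘ)² = 12/11
I = +1·√(1.09091/4π) = 0.29463840

0.294638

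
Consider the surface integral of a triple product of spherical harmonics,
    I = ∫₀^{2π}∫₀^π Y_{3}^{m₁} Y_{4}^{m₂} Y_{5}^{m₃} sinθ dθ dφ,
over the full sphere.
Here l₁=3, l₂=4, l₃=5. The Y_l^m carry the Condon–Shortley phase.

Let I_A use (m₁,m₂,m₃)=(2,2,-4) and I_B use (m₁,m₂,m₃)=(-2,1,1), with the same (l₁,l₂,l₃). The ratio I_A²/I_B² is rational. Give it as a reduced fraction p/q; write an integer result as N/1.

672/625

Same 3,4,5: normalisation and zero-m 3j drop out of the ratio.
A: Δ: 2! 4! 6! / 13! → 1/180180; sum: t=0:+1/8640 t=1:−1/2880 = -1/4320; 3j²(3 4 5; 2 2 -4) = Δ·Π!·Σ² = 8/429  (sign +1)
B: Δ: 2! 4! 6! / 13! → 1/180180; sum: t=1:−1/1152 t=2:+1/432 = 5/3456; 3j²(3 4 5; -2 1 1) = Δ·Π!·Σ² = 625/36036  (sign +1)
I_A²/I_B² = (8/429)/(625/36036) = 672/625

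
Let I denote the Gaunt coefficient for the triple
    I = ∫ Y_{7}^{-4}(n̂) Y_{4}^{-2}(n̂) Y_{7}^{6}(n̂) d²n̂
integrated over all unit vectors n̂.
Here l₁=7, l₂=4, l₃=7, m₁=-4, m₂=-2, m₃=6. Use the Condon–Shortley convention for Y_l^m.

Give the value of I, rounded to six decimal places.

Rules hold: Σm=0, L=18 even, 3≤7≤11.
N = 15·9·15 = 2025
Δ = 4!·10!·4!/19! = 1/58198140
Racah Σ t=0..4: t=0:+1/17418240 t=1:−1/622080 t=2:+1/230400 t=3:−1/622080 t=4:+1/17418240 = 1/806400
⇒ 3j(7 4 7; 0 0 0)² = 2268/230945, sgn -1
Racah Σ t=1..2: t=1:−1/130636800 t=2:+1/34836480 = 11/522547200
⇒ 3j(7 4 7; -4 -2 6)² = 1331/81396, sgn -1
4πI² = N·(3j₀)²·(3jₘ)² = 441045/1356277
I = +1·√(0.325188/4π) = 0.16086528

0.160865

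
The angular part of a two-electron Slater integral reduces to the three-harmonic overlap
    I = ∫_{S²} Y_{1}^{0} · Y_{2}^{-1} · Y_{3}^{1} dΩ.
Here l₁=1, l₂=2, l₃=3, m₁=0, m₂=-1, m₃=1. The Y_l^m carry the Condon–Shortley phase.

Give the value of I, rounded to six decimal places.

Rules hold: Σm=0, L=6 even, 1≤3≤3.
N = 3·5·7 = 105
Δ = 0!·2!·4!/7! = 1/105
Racah Σ t=0..0: t=0:+1/4 = 1/4
⇒ 3j(1 2 3; 0 0 0)² = 3/35, sgn -1
Racah Σ t=0..0: t=0:+1/6 = 1/6
⇒ 3j(1 2 3; 0 -1 1)² = 8/105, sgn +1
4πI² = N·(3j₀)²·(3jₘ)² = 24/35
I = -1·√(0.685714/4π) = -0.23359668

-0.233597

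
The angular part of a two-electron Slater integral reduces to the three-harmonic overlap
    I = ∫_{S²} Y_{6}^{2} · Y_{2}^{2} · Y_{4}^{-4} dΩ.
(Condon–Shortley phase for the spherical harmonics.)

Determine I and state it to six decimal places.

Rules hold: Σm=0, L=12 even, 4≤4≤8.
N = 13·5·9 = 585
Δ = 4!·8!·0!/13! = 1/6435
Racah Σ t=2..2: t=2:+1/2304 = 1/2304
⇒ 3j(6 2 4; 0 0 0)² = 5/143, sgn +1
Racah Σ t=4..4: t=4:+1/967680 = 1/967680
⇒ 3j(6 2 4; 2 2 -4)² = 1/6435, sgn +1
4πI² = N·(3j₀)²·(3jₘ)² = 5/1573
I = +1·√(0.00317864/4π) = 0.01590434

0.015904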